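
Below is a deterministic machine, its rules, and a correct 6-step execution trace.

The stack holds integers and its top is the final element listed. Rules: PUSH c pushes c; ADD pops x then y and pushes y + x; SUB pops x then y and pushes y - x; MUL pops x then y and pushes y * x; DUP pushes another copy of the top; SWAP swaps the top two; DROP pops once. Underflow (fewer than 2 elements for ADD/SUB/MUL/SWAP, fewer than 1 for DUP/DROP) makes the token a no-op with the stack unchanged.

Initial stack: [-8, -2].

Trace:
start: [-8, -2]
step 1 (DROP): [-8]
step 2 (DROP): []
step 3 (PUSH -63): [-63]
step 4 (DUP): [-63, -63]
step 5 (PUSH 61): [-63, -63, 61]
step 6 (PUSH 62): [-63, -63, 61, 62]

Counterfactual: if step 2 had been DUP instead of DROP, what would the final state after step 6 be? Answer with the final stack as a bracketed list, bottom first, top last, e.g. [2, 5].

[-8, -8, -63, -63, 61, 62]

(re-executing from step 2 with the substitution; state before step 2: [-8])
step 2 (DUP): [-8, -8]
step 3 (PUSH -63): [-8, -8, -63]
step 4 (DUP): [-8, -8, -63, -63]
step 5 (PUSH 61): [-8, -8, -63, -63, 61]
step 6 (PUSH 62): [-8, -8, -63, -63, 61, 62]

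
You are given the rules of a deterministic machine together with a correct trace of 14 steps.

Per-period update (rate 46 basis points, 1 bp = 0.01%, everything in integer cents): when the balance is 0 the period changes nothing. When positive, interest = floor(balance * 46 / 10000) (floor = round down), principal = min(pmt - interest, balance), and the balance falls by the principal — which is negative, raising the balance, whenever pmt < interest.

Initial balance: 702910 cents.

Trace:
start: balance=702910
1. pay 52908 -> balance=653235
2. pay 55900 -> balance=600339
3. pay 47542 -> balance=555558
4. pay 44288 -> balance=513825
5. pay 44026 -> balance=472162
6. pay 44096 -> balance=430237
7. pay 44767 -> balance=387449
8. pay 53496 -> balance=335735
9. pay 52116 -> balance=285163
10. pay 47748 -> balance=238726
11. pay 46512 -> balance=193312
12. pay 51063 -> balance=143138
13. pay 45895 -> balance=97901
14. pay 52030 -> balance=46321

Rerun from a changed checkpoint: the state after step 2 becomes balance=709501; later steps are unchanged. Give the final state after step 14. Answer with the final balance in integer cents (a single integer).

161665

state after step 2 := balance=709501
3. pay 47542 -> balance=665222
4. pay 44288 -> balance=623994
5. pay 44026 -> balance=582838
6. pay 44096 -> balance=541423
7. pay 44767 -> balance=499146
8. pay 53496 -> balance=447946
9. pay 52116 -> balance=397890
10. pay 47748 -> balance=351972
11. pay 46512 -> balance=307079
12. pay 51063 -> balance=257428
13. pay 45895 -> balance=212717
14. pay 52030 -> balance=161665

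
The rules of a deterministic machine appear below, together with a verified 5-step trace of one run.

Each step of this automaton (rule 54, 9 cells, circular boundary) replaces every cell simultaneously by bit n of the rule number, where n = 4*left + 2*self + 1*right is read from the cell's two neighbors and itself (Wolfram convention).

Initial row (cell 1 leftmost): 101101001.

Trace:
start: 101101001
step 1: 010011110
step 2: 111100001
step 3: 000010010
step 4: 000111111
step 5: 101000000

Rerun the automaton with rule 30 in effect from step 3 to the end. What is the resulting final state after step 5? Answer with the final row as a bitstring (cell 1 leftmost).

(re-executing steps 3..5 under rule 30; state before step 3: 111100001)
step 3: 000010011
step 4: 100111110
step 5: 111100000

111100000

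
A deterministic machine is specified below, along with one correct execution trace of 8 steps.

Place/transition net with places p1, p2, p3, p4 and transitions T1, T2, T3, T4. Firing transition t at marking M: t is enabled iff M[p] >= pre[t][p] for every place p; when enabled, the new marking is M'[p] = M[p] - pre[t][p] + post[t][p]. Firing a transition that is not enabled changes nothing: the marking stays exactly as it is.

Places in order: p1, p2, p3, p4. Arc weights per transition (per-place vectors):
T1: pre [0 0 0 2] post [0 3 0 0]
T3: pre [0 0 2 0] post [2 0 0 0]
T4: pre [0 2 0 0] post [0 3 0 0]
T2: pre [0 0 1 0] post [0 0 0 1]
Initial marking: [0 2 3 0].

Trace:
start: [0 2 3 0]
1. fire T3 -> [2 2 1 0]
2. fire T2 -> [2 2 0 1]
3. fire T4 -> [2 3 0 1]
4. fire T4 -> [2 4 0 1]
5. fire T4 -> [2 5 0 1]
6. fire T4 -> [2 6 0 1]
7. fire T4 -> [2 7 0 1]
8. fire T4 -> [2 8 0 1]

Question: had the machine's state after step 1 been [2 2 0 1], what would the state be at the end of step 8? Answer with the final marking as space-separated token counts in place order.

state after step 1 := [2 2 0 1]
2. fire T2 -> [2 2 0 1]
3. fire T4 -> [2 3 0 1]
4. fire T4 -> [2 4 0 1]
5. fire T4 -> [2 5 0 1]
6. fire T4 -> [2 6 0 1]
7. fire T4 -> [2 7 0 1]
8. fire T4 -> [2 8 0 1]

2 8 0 1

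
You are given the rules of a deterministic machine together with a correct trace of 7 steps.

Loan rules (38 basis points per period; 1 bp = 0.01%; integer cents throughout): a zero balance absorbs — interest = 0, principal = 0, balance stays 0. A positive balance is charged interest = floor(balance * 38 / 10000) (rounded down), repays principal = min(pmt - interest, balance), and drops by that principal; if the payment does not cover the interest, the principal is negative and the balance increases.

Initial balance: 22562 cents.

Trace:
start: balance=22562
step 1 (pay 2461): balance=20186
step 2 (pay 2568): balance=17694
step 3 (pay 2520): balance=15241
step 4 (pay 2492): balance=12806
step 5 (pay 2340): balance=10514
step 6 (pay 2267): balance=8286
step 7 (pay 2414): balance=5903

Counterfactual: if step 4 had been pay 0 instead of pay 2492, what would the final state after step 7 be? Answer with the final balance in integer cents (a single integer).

(re-executing from step 4 with the substitution; state before step 4: balance=15241)
step 4 (pay 0): balance=15298
step 5 (pay 2340): balance=13016
step 6 (pay 2267): balance=10798
step 7 (pay 2414): balance=8425

8425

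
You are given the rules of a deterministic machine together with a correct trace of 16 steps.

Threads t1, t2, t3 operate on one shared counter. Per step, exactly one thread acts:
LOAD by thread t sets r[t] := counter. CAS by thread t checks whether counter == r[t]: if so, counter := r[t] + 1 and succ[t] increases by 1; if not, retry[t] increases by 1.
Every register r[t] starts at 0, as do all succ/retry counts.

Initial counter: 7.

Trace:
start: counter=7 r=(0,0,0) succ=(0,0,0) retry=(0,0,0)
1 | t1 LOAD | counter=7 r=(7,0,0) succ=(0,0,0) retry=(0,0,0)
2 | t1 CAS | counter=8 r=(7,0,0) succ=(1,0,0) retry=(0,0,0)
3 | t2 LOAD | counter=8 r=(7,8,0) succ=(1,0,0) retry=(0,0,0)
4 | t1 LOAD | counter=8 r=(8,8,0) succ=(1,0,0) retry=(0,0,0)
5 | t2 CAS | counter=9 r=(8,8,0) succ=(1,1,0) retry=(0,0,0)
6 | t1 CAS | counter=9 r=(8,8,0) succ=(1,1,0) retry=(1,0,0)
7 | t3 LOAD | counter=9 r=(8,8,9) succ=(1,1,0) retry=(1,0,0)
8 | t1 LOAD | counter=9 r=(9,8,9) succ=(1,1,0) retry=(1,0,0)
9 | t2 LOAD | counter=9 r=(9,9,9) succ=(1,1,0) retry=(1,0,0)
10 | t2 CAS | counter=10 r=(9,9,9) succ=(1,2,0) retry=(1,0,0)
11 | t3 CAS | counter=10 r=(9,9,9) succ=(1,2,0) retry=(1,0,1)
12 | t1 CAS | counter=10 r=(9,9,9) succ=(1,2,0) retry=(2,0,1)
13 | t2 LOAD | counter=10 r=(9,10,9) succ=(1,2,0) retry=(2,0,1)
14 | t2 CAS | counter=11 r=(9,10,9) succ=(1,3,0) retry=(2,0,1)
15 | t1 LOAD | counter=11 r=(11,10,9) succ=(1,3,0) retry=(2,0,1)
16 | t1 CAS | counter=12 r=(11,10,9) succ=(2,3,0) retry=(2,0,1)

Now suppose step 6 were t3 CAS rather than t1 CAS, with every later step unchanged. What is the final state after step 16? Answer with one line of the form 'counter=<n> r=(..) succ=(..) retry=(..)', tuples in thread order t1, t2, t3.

counter=12 r=(11,10,9) succ=(2,3,0) retry=(1,0,2)

(re-executing from step 6 with the substitution; state before step 6: counter=9 r=(8,8,0) succ=(1,1,0) retry=(0,0,0))
6 | t3 CAS | counter=9 r=(8,8,0) succ=(1,1,0) retry=(0,0,1)
7 | t3 LOAD | counter=9 r=(8,8,9) succ=(1,1,0) retry=(0,0,1)
8 | t1 LOAD | counter=9 r=(9,8,9) succ=(1,1,0) retry=(0,0,1)
9 | t2 LOAD | counter=9 r=(9,9,9) succ=(1,1,0) retry=(0,0,1)
10 | t2 CAS | counter=10 r=(9,9,9) succ=(1,2,0) retry=(0,0,1)
11 | t3 CAS | counter=10 r=(9,9,9) succ=(1,2,0) retry=(0,0,2)
12 | t1 CAS | counter=10 r=(9,9,9) succ=(1,2,0) retry=(1,0,2)
13 | t2 LOAD | counter=10 r=(9,10,9) succ=(1,2,0) retry=(1,0,2)
14 | t2 CAS | counter=11 r=(9,10,9) succ=(1,3,0) retry=(1,0,2)
15 | t1 LOAD | counter=11 r=(11,10,9) succ=(1,3,0) retry=(1,0,2)
16 | t1 CAS | counter=12 r=(11,10,9) succ=(2,3,0) retry=(1,0,2)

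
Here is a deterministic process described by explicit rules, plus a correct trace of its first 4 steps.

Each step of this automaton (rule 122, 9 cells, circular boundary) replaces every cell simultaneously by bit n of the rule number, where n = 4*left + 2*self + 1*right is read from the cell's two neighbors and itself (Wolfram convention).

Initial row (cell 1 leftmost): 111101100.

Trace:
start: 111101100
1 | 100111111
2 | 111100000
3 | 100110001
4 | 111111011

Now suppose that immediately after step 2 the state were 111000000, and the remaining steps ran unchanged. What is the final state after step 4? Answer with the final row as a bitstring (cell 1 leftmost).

111110011

state after step 2 := 111000000
3 | 101100001
4 | 111110011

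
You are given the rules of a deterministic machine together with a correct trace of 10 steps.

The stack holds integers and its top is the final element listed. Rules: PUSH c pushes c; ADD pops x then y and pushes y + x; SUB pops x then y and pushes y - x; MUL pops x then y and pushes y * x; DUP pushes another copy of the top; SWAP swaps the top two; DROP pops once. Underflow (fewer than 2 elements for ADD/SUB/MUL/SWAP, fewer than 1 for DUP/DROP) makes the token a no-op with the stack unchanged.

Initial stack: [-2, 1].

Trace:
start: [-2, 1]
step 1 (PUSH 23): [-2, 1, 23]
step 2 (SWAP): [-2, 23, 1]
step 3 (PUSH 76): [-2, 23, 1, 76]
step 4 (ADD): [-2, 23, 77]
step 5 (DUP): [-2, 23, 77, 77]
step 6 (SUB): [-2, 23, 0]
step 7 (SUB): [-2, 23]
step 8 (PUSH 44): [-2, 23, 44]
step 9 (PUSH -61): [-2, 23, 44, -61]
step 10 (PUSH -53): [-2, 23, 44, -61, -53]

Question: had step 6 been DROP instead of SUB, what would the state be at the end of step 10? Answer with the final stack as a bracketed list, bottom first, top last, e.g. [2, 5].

(re-executing from step 6 with the substitution; state before step 6: [-2, 23, 77, 77])
step 6 (DROP): [-2, 23, 77]
step 7 (SUB): [-2, -54]
step 8 (PUSH 44): [-2, -54, 44]
step 9 (PUSH -61): [-2, -54, 44, -61]
step 10 (PUSH -53): [-2, -54, 44, -61, -53]

[-2, -54, 44, -61, -53]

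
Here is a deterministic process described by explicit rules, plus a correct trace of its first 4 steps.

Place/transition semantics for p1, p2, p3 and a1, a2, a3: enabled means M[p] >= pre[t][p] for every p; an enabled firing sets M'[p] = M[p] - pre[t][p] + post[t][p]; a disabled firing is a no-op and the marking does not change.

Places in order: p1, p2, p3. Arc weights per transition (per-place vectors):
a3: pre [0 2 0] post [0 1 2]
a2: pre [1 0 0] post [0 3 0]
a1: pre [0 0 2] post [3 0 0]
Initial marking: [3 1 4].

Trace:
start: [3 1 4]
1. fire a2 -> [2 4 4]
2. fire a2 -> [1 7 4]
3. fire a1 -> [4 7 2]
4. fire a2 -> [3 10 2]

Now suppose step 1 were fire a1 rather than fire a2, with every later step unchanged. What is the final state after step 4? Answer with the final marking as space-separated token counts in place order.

7 7 0

(re-executing from step 1 with the substitution; state before step 1: [3 1 4])
1. fire a1 -> [6 1 2]
2. fire a2 -> [5 4 2]
3. fire a1 -> [8 4 0]
4. fire a2 -> [7 7 0]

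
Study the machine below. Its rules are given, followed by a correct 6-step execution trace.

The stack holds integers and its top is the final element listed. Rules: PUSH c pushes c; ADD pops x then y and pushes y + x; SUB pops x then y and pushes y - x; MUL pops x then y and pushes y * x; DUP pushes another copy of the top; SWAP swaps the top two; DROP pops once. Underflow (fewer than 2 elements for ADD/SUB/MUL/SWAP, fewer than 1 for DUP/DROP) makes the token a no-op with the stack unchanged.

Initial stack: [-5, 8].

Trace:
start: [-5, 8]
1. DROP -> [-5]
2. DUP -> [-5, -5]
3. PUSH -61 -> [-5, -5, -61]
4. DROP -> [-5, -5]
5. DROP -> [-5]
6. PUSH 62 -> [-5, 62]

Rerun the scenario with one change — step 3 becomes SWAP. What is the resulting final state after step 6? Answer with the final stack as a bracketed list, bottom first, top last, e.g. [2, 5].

(re-executing from step 3 with the substitution; state before step 3: [-5, -5])
3. SWAP -> [-5, -5]
4. DROP -> [-5]
5. DROP -> []
6. PUSH 62 -> [62]

[62]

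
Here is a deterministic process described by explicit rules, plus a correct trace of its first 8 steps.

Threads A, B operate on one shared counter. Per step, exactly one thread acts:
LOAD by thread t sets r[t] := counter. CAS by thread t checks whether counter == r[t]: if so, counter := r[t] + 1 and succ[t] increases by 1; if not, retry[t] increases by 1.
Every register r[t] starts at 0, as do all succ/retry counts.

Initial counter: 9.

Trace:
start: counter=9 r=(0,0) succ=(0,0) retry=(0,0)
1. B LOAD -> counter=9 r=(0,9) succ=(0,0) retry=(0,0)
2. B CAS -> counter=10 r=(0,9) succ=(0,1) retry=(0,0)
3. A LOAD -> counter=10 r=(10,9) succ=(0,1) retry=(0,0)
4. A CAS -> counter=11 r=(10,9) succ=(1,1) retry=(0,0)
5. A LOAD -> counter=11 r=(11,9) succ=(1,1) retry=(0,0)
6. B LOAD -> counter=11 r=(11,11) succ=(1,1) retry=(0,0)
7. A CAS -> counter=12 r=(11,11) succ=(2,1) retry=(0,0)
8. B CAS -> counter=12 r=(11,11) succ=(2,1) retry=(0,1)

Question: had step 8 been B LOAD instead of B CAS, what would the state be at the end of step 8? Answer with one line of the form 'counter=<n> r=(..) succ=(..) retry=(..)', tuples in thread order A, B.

counter=12 r=(11,12) succ=(2,1) retry=(0,0)

(re-executing from step 8 with the substitution; state before step 8: counter=12 r=(11,11) succ=(2,1) retry=(0,0))
8. B LOAD -> counter=12 r=(11,12) succ=(2,1) retry=(0,0)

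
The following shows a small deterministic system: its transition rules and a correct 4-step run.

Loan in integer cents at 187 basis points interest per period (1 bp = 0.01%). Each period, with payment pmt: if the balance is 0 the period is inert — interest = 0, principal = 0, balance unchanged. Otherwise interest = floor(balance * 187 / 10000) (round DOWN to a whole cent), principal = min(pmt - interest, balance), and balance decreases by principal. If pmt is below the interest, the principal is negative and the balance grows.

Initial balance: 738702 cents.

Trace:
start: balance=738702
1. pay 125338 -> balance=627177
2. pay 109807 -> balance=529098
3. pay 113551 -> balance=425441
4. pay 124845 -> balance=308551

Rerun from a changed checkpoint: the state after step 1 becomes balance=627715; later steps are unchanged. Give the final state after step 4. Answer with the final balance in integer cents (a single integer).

state after step 1 := balance=627715
2. pay 109807 -> balance=529646
3. pay 113551 -> balance=425999
4. pay 124845 -> balance=309120

309120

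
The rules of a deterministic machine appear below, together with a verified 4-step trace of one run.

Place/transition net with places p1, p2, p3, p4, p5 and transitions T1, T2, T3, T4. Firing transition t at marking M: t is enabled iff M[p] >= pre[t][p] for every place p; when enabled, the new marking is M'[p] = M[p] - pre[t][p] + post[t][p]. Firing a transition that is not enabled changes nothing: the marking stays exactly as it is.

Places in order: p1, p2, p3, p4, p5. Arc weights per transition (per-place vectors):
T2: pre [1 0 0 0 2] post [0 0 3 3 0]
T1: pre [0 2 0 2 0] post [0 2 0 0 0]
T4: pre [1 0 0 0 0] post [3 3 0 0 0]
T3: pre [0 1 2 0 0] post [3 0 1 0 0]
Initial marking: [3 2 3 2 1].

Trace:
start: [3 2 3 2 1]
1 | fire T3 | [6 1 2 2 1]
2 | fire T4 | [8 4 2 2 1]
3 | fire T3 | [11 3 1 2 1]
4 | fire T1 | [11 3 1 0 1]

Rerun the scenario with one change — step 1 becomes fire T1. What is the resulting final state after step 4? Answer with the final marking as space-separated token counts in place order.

8 4 2 0 1

(re-executing from step 1 with the substitution; state before step 1: [3 2 3 2 1])
1 | fire T1 | [3 2 3 0 1]
2 | fire T4 | [5 5 3 0 1]
3 | fire T3 | [8 4 2 0 1]
4 | fire T1 | [8 4 2 0 1]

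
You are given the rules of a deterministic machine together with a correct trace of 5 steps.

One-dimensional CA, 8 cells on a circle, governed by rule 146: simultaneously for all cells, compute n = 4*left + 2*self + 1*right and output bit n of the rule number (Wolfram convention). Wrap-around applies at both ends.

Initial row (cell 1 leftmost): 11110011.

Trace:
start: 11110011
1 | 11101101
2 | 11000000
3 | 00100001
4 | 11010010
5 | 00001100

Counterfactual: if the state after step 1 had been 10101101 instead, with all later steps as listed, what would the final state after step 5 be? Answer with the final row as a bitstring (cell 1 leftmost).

state after step 1 := 10101101
2 | 00000000
3 | 00000000
4 | 00000000
5 | 00000000

00000000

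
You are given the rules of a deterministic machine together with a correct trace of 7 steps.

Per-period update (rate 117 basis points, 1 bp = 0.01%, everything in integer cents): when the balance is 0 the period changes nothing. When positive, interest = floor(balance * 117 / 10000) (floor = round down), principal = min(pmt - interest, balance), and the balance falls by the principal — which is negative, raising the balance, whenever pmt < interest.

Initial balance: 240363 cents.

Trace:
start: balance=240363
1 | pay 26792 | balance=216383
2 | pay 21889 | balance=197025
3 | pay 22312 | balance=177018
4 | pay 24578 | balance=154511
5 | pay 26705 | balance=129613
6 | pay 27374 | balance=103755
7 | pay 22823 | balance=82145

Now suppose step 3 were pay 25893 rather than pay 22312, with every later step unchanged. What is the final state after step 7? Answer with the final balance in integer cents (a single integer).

78394

(re-executing from step 3 with the substitution; state before step 3: balance=197025)
3 | pay 25893 | balance=173437
4 | pay 24578 | balance=150888
5 | pay 26705 | balance=125948
6 | pay 27374 | balance=100047
7 | pay 22823 | balance=78394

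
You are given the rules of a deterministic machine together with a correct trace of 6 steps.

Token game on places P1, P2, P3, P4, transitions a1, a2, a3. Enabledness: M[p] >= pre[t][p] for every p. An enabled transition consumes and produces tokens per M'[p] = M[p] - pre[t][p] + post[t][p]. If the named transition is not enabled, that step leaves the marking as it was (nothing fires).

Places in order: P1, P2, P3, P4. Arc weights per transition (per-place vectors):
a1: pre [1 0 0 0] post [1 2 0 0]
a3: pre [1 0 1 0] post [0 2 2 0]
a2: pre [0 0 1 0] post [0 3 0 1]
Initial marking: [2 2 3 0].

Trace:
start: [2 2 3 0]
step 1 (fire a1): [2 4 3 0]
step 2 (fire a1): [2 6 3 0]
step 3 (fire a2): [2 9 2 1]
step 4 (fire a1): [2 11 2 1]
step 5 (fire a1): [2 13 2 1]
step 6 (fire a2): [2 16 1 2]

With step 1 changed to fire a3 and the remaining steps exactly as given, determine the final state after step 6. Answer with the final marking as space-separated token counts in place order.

1 16 2 2

(re-executing from step 1 with the substitution; state before step 1: [2 2 3 0])
step 1 (fire a3): [1 4 4 0]
step 2 (fire a1): [1 6 4 0]
step 3 (fire a2): [1 9 3 1]
step 4 (fire a1): [1 11 3 1]
step 5 (fire a1): [1 13 3 1]
step 6 (fire a2): [1 16 2 2]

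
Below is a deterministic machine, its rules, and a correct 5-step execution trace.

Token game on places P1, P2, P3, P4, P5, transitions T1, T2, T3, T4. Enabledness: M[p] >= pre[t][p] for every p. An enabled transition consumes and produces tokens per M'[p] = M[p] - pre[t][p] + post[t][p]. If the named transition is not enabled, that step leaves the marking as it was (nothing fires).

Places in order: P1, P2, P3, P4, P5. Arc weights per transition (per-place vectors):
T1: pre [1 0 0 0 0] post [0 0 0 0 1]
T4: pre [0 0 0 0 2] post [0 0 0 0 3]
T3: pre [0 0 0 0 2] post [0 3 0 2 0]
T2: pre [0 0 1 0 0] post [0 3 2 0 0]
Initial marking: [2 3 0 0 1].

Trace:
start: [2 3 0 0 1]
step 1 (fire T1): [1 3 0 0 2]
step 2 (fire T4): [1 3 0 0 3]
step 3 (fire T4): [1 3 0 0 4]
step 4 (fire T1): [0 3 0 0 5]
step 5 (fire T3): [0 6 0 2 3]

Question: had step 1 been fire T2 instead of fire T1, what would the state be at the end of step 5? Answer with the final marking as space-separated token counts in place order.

1 6 0 2 0

(re-executing from step 1 with the substitution; state before step 1: [2 3 0 0 1])
step 1 (fire T2): [2 3 0 0 1]
step 2 (fire T4): [2 3 0 0 1]
step 3 (fire T4): [2 3 0 0 1]
step 4 (fire T1): [1 3 0 0 2]
step 5 (fire T3): [1 6 0 2 0]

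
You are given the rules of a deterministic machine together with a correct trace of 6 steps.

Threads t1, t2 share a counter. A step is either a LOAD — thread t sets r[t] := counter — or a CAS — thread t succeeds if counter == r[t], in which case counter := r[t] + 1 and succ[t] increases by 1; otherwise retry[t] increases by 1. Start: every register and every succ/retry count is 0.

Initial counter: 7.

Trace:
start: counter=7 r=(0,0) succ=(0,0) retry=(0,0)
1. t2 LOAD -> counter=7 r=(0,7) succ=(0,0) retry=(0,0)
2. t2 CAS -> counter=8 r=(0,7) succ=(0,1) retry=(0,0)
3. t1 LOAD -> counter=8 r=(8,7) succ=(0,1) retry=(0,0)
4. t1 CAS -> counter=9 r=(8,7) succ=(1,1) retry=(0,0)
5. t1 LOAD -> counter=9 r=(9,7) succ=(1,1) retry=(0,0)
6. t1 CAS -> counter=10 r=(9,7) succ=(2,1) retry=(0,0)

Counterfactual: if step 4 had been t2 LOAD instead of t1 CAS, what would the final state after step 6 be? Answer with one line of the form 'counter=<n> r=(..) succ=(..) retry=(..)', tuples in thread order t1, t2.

(re-executing from step 4 with the substitution; state before step 4: counter=8 r=(8,7) succ=(0,1) retry=(0,0))
4. t2 LOAD -> counter=8 r=(8,8) succ=(0,1) retry=(0,0)
5. t1 LOAD -> counter=8 r=(8,8) succ=(0,1) retry=(0,0)
6. t1 CAS -> counter=9 r=(8,8) succ=(1,1) retry=(0,0)

counter=9 r=(8,8) succ=(1,1) retry=(0,0)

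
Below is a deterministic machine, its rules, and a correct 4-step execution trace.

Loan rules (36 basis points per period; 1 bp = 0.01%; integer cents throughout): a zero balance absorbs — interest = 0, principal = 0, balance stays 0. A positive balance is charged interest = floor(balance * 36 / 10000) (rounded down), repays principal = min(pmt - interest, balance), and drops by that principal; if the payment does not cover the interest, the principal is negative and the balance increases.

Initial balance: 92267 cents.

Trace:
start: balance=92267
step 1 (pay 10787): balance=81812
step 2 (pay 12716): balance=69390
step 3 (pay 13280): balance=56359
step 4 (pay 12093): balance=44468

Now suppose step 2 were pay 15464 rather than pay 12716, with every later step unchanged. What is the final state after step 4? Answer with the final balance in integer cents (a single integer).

(re-executing from step 2 with the substitution; state before step 2: balance=81812)
step 2 (pay 15464): balance=66642
step 3 (pay 13280): balance=53601
step 4 (pay 12093): balance=41700

41700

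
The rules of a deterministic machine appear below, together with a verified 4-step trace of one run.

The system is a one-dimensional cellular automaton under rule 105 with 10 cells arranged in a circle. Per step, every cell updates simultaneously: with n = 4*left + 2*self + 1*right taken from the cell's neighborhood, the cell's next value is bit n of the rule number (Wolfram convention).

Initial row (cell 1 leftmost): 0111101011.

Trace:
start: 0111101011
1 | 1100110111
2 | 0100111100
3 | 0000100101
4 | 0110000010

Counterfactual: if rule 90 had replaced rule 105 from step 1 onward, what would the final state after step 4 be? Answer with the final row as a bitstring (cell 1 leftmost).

0001101001

(re-executing steps 1..4 under rule 90; state before step 1: 0111101011)
1 | 0100100011
2 | 0011010111
3 | 1111000101
4 | 0001101001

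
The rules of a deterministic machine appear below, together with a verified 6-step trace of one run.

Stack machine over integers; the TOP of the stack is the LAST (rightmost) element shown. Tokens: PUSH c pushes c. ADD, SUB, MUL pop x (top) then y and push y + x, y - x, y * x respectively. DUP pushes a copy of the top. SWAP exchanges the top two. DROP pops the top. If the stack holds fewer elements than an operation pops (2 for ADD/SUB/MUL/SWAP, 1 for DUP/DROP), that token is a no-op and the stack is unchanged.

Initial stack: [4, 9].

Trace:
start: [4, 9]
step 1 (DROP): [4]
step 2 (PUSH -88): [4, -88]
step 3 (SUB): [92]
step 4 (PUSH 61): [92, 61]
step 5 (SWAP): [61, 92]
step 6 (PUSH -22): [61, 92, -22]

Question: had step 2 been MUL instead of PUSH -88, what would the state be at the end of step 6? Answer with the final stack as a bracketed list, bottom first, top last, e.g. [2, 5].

[61, 4, -22]

(re-executing from step 2 with the substitution; state before step 2: [4])
step 2 (MUL): [4]
step 3 (SUB): [4]
step 4 (PUSH 61): [4, 61]
step 5 (SWAP): [61, 4]
step 6 (PUSH -22): [61, 4, -22]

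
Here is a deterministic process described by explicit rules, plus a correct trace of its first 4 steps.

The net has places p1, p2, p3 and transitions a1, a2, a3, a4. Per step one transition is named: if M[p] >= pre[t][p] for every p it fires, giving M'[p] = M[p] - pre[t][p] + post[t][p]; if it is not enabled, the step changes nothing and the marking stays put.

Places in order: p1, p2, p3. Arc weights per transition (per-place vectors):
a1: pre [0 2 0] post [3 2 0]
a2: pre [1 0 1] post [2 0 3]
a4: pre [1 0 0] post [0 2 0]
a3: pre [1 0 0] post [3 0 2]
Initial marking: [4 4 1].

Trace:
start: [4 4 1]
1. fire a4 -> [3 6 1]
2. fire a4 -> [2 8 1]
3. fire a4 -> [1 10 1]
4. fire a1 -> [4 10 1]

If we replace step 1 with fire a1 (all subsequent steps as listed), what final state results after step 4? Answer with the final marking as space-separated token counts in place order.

8 8 1

(re-executing from step 1 with the substitution; state before step 1: [4 4 1])
1. fire a1 -> [7 4 1]
2. fire a4 -> [6 6 1]
3. fire a4 -> [5 8 1]
4. fire a1 -> [8 8 1]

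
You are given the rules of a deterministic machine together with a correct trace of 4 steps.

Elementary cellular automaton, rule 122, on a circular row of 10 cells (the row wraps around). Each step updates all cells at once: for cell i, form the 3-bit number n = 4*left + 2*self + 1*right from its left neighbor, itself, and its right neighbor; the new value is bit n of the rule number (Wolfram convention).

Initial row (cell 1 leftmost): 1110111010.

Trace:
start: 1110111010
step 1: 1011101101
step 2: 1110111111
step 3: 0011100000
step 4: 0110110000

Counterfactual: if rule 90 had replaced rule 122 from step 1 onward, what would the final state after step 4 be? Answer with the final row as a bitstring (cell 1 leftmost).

0100010101

(re-executing steps 1..4 under rule 90; state before step 1: 1110111010)
step 1: 1010101000
step 2: 0000000101
step 3: 1000001000
step 4: 0100010101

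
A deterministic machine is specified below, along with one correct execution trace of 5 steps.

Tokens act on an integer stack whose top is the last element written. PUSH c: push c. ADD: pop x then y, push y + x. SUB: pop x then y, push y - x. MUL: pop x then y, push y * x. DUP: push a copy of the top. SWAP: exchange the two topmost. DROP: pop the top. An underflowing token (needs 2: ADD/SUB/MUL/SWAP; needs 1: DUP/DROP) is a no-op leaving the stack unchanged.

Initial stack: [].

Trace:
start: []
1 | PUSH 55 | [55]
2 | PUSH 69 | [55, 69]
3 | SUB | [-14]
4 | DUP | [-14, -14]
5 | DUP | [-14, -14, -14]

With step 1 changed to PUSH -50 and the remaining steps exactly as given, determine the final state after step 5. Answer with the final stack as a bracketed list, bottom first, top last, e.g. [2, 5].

(re-executing from step 1 with the substitution; state before step 1: [])
1 | PUSH -50 | [-50]
2 | PUSH 69 | [-50, 69]
3 | SUB | [-119]
4 | DUP | [-119, -119]
5 | DUP | [-119, -119, -119]

[-119, -119, -119]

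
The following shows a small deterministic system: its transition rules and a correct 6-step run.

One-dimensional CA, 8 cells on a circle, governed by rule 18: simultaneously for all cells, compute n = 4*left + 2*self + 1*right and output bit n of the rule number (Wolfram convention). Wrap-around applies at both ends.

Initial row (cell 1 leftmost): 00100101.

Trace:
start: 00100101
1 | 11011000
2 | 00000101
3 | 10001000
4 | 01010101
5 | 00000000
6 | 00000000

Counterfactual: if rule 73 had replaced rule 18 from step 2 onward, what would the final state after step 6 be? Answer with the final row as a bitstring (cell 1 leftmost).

11011010

(re-executing steps 2..6 under rule 73; state before step 2: 11011000)
2 | 11011010
3 | 11011000
4 | 11011010
5 | 11011000
6 | 11011010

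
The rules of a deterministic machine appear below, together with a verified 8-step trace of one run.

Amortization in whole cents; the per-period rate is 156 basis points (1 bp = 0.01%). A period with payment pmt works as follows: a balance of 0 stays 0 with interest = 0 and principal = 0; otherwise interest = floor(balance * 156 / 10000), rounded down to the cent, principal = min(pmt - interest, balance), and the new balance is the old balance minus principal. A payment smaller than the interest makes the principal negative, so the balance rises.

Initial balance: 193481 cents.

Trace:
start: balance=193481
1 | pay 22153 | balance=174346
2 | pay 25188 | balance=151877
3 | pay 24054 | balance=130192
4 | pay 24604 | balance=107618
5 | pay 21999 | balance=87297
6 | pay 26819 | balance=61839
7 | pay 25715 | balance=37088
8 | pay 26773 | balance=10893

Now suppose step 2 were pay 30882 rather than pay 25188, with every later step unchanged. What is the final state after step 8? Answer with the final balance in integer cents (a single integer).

(re-executing from step 2 with the substitution; state before step 2: balance=174346)
2 | pay 30882 | balance=146183
3 | pay 24054 | balance=124409
4 | pay 24604 | balance=101745
5 | pay 21999 | balance=81333
6 | pay 26819 | balance=55782
7 | pay 25715 | balance=30937
8 | pay 26773 | balance=4646

4646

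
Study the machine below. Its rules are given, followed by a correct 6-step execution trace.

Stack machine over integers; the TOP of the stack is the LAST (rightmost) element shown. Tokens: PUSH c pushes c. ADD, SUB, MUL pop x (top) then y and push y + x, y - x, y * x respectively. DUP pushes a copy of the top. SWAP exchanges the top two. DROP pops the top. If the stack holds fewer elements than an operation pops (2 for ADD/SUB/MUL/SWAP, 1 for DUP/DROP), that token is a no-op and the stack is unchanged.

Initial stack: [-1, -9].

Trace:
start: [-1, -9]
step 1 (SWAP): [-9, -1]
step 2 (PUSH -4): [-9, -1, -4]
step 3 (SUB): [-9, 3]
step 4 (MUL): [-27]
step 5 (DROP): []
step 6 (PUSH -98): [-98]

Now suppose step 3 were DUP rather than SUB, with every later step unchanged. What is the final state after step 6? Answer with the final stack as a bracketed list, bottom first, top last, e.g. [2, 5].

[-9, -1, -98]

(re-executing from step 3 with the substitution; state before step 3: [-9, -1, -4])
step 3 (DUP): [-9, -1, -4, -4]
step 4 (MUL): [-9, -1, 16]
step 5 (DROP): [-9, -1]
step 6 (PUSH -98): [-9, -1, -98]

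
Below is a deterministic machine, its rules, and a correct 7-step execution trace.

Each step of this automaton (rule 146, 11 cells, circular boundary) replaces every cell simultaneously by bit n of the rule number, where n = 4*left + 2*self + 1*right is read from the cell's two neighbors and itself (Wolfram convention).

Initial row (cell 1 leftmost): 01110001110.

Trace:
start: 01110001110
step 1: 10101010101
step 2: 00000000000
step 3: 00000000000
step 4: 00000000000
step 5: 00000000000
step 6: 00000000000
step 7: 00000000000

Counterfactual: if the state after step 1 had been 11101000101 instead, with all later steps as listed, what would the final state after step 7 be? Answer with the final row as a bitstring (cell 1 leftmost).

00101000101

state after step 1 := 11101000101
step 2: 11000101000
step 3: 00101000101
step 4: 11000101000
step 5: 00101000101
step 6: 11000101000
step 7: 00101000101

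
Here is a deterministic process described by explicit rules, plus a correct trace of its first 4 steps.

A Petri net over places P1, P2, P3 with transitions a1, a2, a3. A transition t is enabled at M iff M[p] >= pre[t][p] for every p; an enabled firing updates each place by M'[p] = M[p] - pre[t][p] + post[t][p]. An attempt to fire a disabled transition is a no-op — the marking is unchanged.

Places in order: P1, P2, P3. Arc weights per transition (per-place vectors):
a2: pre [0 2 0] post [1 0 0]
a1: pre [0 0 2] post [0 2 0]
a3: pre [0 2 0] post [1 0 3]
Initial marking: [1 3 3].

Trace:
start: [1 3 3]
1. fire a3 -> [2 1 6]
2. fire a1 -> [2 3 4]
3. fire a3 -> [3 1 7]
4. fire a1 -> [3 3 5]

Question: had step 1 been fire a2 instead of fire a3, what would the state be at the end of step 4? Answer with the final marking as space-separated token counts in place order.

(re-executing from step 1 with the substitution; state before step 1: [1 3 3])
1. fire a2 -> [2 1 3]
2. fire a1 -> [2 3 1]
3. fire a3 -> [3 1 4]
4. fire a1 -> [3 3 2]

3 3 2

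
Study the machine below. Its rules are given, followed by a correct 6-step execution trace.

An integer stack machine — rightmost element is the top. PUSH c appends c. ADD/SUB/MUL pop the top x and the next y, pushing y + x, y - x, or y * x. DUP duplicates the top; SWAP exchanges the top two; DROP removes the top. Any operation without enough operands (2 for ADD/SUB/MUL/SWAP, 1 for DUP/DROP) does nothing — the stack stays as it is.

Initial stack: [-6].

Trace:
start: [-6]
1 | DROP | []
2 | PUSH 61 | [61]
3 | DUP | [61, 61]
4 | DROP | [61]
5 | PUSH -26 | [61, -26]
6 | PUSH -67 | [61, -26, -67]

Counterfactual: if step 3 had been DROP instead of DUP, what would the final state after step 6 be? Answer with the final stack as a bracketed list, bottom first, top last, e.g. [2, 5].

(re-executing from step 3 with the substitution; state before step 3: [61])
3 | DROP | []
4 | DROP | []
5 | PUSH -26 | [-26]
6 | PUSH -67 | [-26, -67]

[-26, -67]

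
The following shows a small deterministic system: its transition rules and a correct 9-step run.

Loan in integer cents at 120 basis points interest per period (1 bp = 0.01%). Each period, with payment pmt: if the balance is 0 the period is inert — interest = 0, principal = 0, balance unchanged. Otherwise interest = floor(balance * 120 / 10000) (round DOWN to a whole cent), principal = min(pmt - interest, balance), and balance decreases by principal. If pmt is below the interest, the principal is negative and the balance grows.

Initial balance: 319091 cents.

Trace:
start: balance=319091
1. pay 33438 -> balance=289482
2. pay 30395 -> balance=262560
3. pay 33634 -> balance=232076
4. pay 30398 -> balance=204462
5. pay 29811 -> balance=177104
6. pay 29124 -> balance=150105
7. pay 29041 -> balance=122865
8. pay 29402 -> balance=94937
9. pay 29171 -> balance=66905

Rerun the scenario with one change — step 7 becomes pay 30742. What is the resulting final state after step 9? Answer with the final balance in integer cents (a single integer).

65162

(re-executing from step 7 with the substitution; state before step 7: balance=150105)
7. pay 30742 -> balance=121164
8. pay 29402 -> balance=93215
9. pay 29171 -> balance=65162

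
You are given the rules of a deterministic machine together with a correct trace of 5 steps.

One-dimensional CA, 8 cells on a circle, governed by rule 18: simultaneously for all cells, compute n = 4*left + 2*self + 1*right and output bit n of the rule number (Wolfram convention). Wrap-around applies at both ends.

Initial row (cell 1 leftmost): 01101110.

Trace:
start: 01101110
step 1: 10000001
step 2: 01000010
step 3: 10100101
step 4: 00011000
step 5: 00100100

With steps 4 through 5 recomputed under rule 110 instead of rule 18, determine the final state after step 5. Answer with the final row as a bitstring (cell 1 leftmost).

00111000

(re-executing steps 4..5 under rule 110; state before step 4: 10100101)
step 4: 11101111
step 5: 00111000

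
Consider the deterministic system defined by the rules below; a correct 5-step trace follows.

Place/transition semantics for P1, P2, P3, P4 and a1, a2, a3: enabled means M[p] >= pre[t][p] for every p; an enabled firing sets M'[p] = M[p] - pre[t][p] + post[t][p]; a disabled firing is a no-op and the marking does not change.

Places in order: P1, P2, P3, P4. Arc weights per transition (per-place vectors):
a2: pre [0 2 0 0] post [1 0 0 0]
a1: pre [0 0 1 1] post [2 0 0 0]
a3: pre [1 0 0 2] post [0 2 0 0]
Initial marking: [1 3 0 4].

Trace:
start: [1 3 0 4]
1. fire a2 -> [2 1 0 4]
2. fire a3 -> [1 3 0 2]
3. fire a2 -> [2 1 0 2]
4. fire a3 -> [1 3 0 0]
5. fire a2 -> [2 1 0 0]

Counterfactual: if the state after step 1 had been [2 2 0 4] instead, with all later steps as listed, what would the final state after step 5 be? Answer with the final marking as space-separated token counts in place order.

state after step 1 := [2 2 0 4]
2. fire a3 -> [1 4 0 2]
3. fire a2 -> [2 2 0 2]
4. fire a3 -> [1 4 0 0]
5. fire a2 -> [2 2 0 0]

2 2 0 0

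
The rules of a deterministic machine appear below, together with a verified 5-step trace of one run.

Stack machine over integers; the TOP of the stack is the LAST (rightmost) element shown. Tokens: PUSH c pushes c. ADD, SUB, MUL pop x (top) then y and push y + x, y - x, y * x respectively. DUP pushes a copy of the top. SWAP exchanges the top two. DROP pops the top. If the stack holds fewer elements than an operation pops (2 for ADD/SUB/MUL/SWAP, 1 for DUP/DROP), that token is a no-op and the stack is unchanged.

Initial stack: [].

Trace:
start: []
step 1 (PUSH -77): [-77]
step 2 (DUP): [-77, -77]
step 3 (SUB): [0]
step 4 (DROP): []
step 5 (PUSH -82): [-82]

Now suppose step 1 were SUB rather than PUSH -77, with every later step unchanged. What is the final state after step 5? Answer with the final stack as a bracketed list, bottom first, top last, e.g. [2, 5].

[-82]

(re-executing from step 1 with the substitution; state before step 1: [])
step 1 (SUB): []
step 2 (DUP): []
step 3 (SUB): []
step 4 (DROP): []
step 5 (PUSH -82): [-82]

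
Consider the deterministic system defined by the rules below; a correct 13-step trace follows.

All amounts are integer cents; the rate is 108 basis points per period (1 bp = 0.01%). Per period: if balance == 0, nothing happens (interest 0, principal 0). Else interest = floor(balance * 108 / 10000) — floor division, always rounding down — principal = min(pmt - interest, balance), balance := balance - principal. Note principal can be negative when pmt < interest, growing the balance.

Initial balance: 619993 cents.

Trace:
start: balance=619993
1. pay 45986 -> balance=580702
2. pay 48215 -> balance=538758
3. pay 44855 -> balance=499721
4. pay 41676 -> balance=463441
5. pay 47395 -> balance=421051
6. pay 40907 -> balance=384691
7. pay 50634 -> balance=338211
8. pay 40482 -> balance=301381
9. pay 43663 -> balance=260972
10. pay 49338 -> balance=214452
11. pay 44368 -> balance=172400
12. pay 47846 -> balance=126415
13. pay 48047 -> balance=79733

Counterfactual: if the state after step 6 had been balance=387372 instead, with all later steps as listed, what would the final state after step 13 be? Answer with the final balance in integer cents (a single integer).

state after step 6 := balance=387372
7. pay 50634 -> balance=340921
8. pay 40482 -> balance=304120
9. pay 43663 -> balance=263741
10. pay 49338 -> balance=217251
11. pay 44368 -> balance=175229
12. pay 47846 -> balance=129275
13. pay 48047 -> balance=82624

82624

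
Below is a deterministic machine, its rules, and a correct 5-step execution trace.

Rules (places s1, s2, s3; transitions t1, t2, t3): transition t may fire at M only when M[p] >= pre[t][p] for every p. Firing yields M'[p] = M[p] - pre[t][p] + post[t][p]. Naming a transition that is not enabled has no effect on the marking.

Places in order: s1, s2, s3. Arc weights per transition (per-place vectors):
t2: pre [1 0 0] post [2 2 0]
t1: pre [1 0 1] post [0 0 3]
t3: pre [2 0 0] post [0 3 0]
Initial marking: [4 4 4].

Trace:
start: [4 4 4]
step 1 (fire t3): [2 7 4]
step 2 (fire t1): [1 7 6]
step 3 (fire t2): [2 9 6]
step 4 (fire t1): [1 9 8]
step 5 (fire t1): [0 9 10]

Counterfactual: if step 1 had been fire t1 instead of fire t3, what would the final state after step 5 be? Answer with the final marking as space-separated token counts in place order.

1 6 12

(re-executing from step 1 with the substitution; state before step 1: [4 4 4])
step 1 (fire t1): [3 4 6]
step 2 (fire t1): [2 4 8]
step 3 (fire t2): [3 6 8]
step 4 (fire t1): [2 6 10]
step 5 (fire t1): [1 6 12]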